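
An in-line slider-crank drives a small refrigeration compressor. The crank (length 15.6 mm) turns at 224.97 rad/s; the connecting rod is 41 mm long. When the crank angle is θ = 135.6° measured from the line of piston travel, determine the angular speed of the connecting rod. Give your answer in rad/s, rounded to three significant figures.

63.4

ω = 225 rad/s
The rod makes angle φ with the slider axis where L sinφ = r sinθ; differentiating, L cosφ·φ̇ = r ω cosθ.
L cosφ = √(L² − r² sin²θ) = 0.03952 m.
|ω_rod| = r ω |cosθ| / √(L² − r² sin²θ) = 0.0156·225·0.71447/0.03952 = 63.447 rad/s.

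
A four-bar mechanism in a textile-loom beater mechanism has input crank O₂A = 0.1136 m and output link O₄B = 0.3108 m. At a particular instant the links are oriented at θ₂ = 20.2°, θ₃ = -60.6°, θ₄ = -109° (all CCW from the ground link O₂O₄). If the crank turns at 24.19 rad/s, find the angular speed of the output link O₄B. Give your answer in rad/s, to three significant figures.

11.7

ω₂ = 24.19 rad/s
Differentiating the loop-closure r₂e^{iθ₂}+r₃e^{iθ₃}=r₁+r₄e^{iθ₄} gives r₂ω₂e^{iθ₂}+r₃ω₃e^{iθ₃}=r₄ω₄e^{iθ₄}.
Eliminating the other unknown: ω₄ = r₂ω₂ sin(θ₂−θ₃) / [r₄ sin(θ₄−θ₃)].
Numerator sine = +0.98714; denominator sine = -0.74780.
Result = 0.1136·24.19·(+0.98714) / (0.3108·(-0.74780)) = -11.671 rad/s; magnitude 11.671 rad/s.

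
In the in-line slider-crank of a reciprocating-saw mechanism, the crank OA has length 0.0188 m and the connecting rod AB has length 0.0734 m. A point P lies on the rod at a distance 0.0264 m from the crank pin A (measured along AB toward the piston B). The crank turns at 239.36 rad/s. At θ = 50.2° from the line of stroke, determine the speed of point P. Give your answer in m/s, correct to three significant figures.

4.10

ω = 239.4 rad/s.  Crank-pin speed |V_A| = rω = 4.5 m/s, perpendicular to OA.
Rod angle: sinφ = −(r/L) sinθ ⇒ φ = -11.349°; ω_rod = −rω cosθ/√(L²−r²sin²θ) = -40.026 rad/s.
V_P = V_A + ω_rod × AP, with AP = 0.0264 m along the rod.
Components: V_Px = −rω sinθ − a·ω_rod·sinφ = -3.6652 m/s;  V_Py = rω cosθ + a·ω_rod·cosφ = +1.8444 m/s.
|V_P| = √(V_Px² + V_Py²) = 4.1031 m/s.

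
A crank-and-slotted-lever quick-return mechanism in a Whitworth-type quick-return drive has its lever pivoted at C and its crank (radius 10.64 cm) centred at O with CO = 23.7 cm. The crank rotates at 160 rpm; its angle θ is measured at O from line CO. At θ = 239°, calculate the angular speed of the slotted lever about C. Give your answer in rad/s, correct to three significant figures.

0.673

ω = 16.76 rad/s (from 160 rpm).
Crank pin A relative to C: A = (d + r cosθ, r sinθ); lever angle φ = atan2(r sinθ, d + r cosθ).
Differentiating tanφ: φ̇ = rω(d cosθ + r)/(d² + r² + 2dr cosθ).
d² + r² + 2dr cosθ = |CA|² = 0.0415147 m²;  d cosθ + r = -0.015664 m.
|ω_lever| = |0.1064·16.76·-0.015664| / 0.0415147 = 0.67265 rad/s.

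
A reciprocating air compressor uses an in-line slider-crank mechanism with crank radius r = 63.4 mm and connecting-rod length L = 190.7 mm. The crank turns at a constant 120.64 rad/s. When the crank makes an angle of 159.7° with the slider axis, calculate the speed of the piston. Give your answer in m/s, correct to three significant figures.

ω = 120.6 rad/s
For an in-line slider-crank, x = r cosθ + √(L² − r² sin²θ), so v = −rω sinθ·[1 + r cosθ/√(L² − r² sin²θ)].
With r = 0.0634 m, L = 0.1907 m, θ = 159.7°: √(L² − r² sin²θ) = 0.18943 m.
v = −0.0634·120.6·0.34694·[1 + 0.0634·-0.93789/0.18943] = -1.8206 m/s.
|v| = 1.8206 m/s.

1.82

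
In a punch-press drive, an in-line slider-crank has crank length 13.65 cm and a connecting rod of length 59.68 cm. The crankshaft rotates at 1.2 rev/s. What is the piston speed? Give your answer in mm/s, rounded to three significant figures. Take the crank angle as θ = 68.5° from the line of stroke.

ω = 2π·1.2 = 7.54 rad/s
For an in-line slider-crank, x = r cosθ + √(L² − r² sin²θ), so v = −rω sinθ·[1 + r cosθ/√(L² − r² sin²θ)].
With r = 0.1365 m, L = 0.5968 m, θ = 68.5°: √(L² − r² sin²θ) = 0.58313 m.
v = −0.1365·7.54·0.93042·[1 + 0.1365·0.36650/0.58313] = -1.0397 m/s.
|v| = 1.0397 m/s = 1039.7 mm/s.

1040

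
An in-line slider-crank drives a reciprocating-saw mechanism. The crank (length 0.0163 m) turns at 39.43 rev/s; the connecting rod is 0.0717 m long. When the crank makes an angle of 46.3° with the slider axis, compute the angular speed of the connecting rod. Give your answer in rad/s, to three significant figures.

ω = 247.7 rad/s (converted from 39.43 rev/s).
The rod makes angle φ with the slider axis where L sinφ = r sinθ; differentiating, L cosφ·φ̇ = r ω cosθ.
L cosφ = √(L² − r² sin²θ) = 0.070725 m.
|ω_rod| = r ω |cosθ| / √(L² − r² sin²θ) = 0.0163·247.7·0.69088/0.070725 = 39.448 rad/s.

39.4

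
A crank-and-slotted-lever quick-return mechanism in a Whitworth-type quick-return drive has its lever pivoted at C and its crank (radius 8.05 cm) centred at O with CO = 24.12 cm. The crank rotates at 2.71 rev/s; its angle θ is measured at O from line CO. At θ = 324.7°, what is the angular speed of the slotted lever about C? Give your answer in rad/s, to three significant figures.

ω = 17.03 rad/s (from 2.71 rev/s).
Crank pin A relative to C: A = (d + r cosθ, r sinθ); lever angle φ = atan2(r sinθ, d + r cosθ).
Differentiating tanφ: φ̇ = rω(d cosθ + r)/(d² + r² + 2dr cosθ).
d² + r² + 2dr cosθ = |CA|² = 0.0963509 m²;  d cosθ + r = +0.27735 m.
|ω_lever| = |0.0805·17.03·+0.27735| / 0.0963509 = 3.9457 rad/s.

3.95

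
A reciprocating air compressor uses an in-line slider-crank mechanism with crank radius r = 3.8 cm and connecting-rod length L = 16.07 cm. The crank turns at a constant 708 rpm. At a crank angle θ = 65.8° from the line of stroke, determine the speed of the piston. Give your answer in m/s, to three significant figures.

2.82

ω = 2π·708/60 = 74.14 rad/s
For an in-line slider-crank, x = r cosθ + √(L² − r² sin²θ), so v = −rω sinθ·[1 + r cosθ/√(L² − r² sin²θ)].
With r = 0.038 m, L = 0.1607 m, θ = 65.8°: √(L² − r² sin²θ) = 0.15692 m.
v = −0.038·74.14·0.91212·[1 + 0.038·0.40992/0.15692] = -2.8249 m/s.
|v| = 2.8249 m/s.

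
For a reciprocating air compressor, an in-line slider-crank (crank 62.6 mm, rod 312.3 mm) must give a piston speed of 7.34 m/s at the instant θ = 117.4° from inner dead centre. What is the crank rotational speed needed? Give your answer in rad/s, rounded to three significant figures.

146

For an in-line slider-crank, |v_piston| = rω|sinθ|·[1 + r cosθ/√(L² − r² sin²θ)].
With r = 0.0626 m, L = 0.3123 m, θ = 117.4°: the bracketed kinematic factor |dx/dθ| = 0.050367 m.
ω = v/|dx/dθ| = 7.34/0.050367 = 145.73 rad/s.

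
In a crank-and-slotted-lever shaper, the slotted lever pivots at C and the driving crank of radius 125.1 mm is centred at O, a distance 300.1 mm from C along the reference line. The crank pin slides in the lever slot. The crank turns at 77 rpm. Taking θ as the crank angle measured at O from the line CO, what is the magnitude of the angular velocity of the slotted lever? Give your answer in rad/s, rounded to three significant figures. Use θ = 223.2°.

ω = 8.063 rad/s (from 77 rpm).
Crank pin A relative to C: A = (d + r cosθ, r sinθ); lever angle φ = atan2(r sinθ, d + r cosθ).
Differentiating tanφ: φ̇ = rω(d cosθ + r)/(d² + r² + 2dr cosθ).
d² + r² + 2dr cosθ = |CA|² = 0.0509754 m²;  d cosθ + r = -0.093663 m.
|ω_lever| = |0.1251·8.063·-0.093663| / 0.0509754 = 1.8535 rad/s.

1.85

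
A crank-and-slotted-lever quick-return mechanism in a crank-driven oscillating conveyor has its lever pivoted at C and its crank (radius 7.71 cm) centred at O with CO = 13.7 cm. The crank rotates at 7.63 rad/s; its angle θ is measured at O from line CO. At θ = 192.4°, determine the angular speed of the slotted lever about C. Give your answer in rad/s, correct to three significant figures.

ω = 7.63 rad/s
Crank pin A relative to C: A = (d + r cosθ, r sinθ); lever angle φ = atan2(r sinθ, d + r cosθ).
Differentiating tanφ: φ̇ = rω(d cosθ + r)/(d² + r² + 2dr cosθ).
d² + r² + 2dr cosθ = |CA|² = 0.00408082 m²;  d cosθ + r = -0.056704 m.
|ω_lever| = |0.0771·7.63·-0.056704| / 0.00408082 = 8.1742 rad/s.

8.17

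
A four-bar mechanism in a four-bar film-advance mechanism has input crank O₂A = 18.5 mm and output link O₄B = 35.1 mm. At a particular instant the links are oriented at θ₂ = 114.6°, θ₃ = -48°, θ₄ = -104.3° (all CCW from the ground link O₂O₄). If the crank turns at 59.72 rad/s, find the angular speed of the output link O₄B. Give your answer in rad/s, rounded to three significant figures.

ω₂ = 59.72 rad/s
Differentiating the loop-closure r₂e^{iθ₂}+r₃e^{iθ₃}=r₁+r₄e^{iθ₄} gives r₂ω₂e^{iθ₂}+r₃ω₃e^{iθ₃}=r₄ω₄e^{iθ₄}.
Eliminating the other unknown: ω₄ = r₂ω₂ sin(θ₂−θ₃) / [r₄ sin(θ₄−θ₃)].
Numerator sine = +0.29904; denominator sine = -0.83195.
Result = 0.0185·59.72·(+0.29904) / (0.0351·(-0.83195)) = -11.314 rad/s; magnitude 11.314 rad/s.

11.3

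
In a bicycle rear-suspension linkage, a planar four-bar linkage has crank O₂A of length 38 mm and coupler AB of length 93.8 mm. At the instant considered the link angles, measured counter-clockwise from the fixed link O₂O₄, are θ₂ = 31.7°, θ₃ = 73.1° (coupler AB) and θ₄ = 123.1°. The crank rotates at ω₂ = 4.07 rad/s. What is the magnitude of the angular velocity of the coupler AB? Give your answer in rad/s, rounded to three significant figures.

2.15

ω₂ = 4.07 rad/s
Differentiating the loop-closure r₂e^{iθ₂}+r₃e^{iθ₃}=r₁+r₄e^{iθ₄} gives r₂ω₂e^{iθ₂}+r₃ω₃e^{iθ₃}=r₄ω₄e^{iθ₄}.
Eliminating the other unknown: ω₃ = r₂ω₂ sin(θ₄−θ₂) / [r₃ sin(θ₃−θ₄)].
Numerator sine = +0.99970; denominator sine = -0.76604.
Result = 0.038·4.07·(+0.99970) / (0.0938·(-0.76604)) = -2.1517 rad/s; magnitude 2.1517 rad/s.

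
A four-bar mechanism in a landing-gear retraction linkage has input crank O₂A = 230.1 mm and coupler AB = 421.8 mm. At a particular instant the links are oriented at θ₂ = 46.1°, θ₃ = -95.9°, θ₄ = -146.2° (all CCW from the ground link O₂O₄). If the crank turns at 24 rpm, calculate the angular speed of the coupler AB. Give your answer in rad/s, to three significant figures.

ω₂ = 2.513 rad/s (from 24 rpm).
Differentiating the loop-closure r₂e^{iθ₂}+r₃e^{iθ₃}=r₁+r₄e^{iθ₄} gives r₂ω₂e^{iθ₂}+r₃ω₃e^{iθ₃}=r₄ω₄e^{iθ₄}.
Eliminating the other unknown: ω₃ = r₂ω₂ sin(θ₄−θ₂) / [r₃ sin(θ₃−θ₄)].
Numerator sine = +0.21303; denominator sine = +0.76940.
Result = 0.2301·2.513·(+0.21303) / (0.4218·(+0.76940)) = +0.37961 rad/s; magnitude 0.37961 rad/s.

0.380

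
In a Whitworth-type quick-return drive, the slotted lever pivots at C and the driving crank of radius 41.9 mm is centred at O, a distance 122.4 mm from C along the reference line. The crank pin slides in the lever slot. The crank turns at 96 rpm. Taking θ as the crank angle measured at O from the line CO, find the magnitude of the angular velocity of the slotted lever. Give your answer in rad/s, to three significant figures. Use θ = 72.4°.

1.68

ω = 10.05 rad/s (from 96 rpm).
Crank pin A relative to C: A = (d + r cosθ, r sinθ); lever angle φ = atan2(r sinθ, d + r cosθ).
Differentiating tanφ: φ̇ = rω(d cosθ + r)/(d² + r² + 2dr cosθ).
d² + r² + 2dr cosθ = |CA|² = 0.0198388 m²;  d cosθ + r = +0.07891 m.
|ω_lever| = |0.0419·10.05·+0.07891| / 0.0198388 = 1.6754 rad/s.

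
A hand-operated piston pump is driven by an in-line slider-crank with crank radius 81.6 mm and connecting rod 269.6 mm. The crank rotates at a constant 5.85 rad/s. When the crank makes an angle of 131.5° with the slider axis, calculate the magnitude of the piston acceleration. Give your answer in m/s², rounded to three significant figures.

ω = 5.85 rad/s
x(θ) = r cosθ + √(L² − r² sin²θ); with ω constant, a = ω²·d²x/dθ².
d²x/dθ² = −r cosθ − r²(cos2θ)/√u − r⁴ sin²2θ/(4u^{3/2}),  u = L² − r² sin²θ = 0.0689491 m².
Substituting r = 0.0816 m, L = 0.2696 m, θ = 131.5°: d²x/dθ² = +0.056557 m.
a = ω²·d²x/dθ² = (5.85)²·(+0.056557) = +1.9355 m/s²;  |a| = 1.9355 m/s².

1.94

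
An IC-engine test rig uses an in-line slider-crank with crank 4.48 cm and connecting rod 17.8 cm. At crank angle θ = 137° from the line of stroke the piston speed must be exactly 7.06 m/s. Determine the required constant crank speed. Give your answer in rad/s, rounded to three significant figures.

For an in-line slider-crank, |v_piston| = rω|sinθ|·[1 + r cosθ/√(L² − r² sin²θ)].
With r = 0.0448 m, L = 0.178 m, θ = 137°: the bracketed kinematic factor |dx/dθ| = 0.024845 m.
ω = v/|dx/dθ| = 7.06/0.024845 = 284.16 rad/s.

284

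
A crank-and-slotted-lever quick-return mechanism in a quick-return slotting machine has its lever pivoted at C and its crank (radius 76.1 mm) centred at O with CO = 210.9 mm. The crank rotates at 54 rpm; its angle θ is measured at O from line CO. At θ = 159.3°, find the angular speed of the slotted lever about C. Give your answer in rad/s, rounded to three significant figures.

ω = 5.655 rad/s (from 54 rpm).
Crank pin A relative to C: A = (d + r cosθ, r sinθ); lever angle φ = atan2(r sinθ, d + r cosθ).
Differentiating tanφ: φ̇ = rω(d cosθ + r)/(d² + r² + 2dr cosθ).
d² + r² + 2dr cosθ = |CA|² = 0.0202432 m²;  d cosθ + r = -0.12119 m.
|ω_lever| = |0.0761·5.655·-0.12119| / 0.0202432 = 2.5762 rad/s.

2.58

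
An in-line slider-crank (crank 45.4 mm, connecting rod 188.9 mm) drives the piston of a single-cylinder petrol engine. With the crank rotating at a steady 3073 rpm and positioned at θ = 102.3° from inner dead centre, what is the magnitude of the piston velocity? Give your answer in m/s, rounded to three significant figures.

13.5

ω = 2π·3073/60 = 321.8 rad/s
For an in-line slider-crank, x = r cosθ + √(L² − r² sin²θ), so v = −rω sinθ·[1 + r cosθ/√(L² − r² sin²θ)].
With r = 0.0454 m, L = 0.1889 m, θ = 102.3°: √(L² − r² sin²θ) = 0.18362 m.
v = −0.0454·321.8·0.97705·[1 + 0.0454·-0.21303/0.18362] = -13.523 m/s.
|v| = 13.523 m/s.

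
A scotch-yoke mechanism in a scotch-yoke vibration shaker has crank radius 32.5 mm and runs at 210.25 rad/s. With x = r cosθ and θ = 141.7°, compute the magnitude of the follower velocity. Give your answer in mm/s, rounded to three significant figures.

4240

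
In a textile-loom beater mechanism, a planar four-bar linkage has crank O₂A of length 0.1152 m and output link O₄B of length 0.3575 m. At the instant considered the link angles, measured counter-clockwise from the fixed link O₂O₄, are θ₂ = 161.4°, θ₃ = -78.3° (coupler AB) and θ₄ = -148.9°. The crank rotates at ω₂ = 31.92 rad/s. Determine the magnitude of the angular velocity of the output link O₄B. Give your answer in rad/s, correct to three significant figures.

9.42

ω₂ = 31.92 rad/s
Differentiating the loop-closure r₂e^{iθ₂}+r₃e^{iθ₃}=r₁+r₄e^{iθ₄} gives r₂ω₂e^{iθ₂}+r₃ω₃e^{iθ₃}=r₄ω₄e^{iθ₄}.
Eliminating the other unknown: ω₄ = r₂ω₂ sin(θ₂−θ₃) / [r₄ sin(θ₄−θ₃)].
Numerator sine = -0.86340; denominator sine = -0.94322.
Result = 0.1152·31.92·(-0.86340) / (0.3575·(-0.94322)) = +9.4153 rad/s; magnitude 9.4153 rad/s.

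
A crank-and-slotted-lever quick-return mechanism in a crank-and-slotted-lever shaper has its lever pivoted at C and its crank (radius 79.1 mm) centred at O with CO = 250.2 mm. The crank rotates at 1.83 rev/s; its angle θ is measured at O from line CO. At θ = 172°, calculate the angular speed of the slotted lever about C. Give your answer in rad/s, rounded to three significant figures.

5.17

ω = 11.5 rad/s (from 1.83 rev/s).
Crank pin A relative to C: A = (d + r cosθ, r sinθ); lever angle φ = atan2(r sinθ, d + r cosθ).
Differentiating tanφ: φ̇ = rω(d cosθ + r)/(d² + r² + 2dr cosθ).
d² + r² + 2dr cosθ = |CA|² = 0.0296604 m²;  d cosθ + r = -0.16867 m.
|ω_lever| = |0.0791·11.5·-0.16867| / 0.0296604 = 5.172 rad/s.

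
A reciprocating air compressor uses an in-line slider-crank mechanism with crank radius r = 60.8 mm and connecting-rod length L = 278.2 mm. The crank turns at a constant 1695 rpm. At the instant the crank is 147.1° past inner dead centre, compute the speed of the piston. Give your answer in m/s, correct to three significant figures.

4.78

ω = 2π·1695/60 = 177.5 rad/s
For an in-line slider-crank, x = r cosθ + √(L² − r² sin²θ), so v = −rω sinθ·[1 + r cosθ/√(L² − r² sin²θ)].
With r = 0.0608 m, L = 0.2782 m, θ = 147.1°: √(L² − r² sin²θ) = 0.27623 m.
v = −0.0608·177.5·0.54317·[1 + 0.0608·-0.83962/0.27623] = -4.7786 m/s.
|v| = 4.7786 m/s.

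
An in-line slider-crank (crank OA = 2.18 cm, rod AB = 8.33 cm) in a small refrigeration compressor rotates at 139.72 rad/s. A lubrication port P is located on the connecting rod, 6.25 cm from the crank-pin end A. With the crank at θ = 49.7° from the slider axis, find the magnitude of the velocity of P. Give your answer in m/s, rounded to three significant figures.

ω = 139.7 rad/s.  Crank-pin speed |V_A| = rω = 3.0459 m/s, perpendicular to OA.
Rod angle: sinφ = −(r/L) sinθ ⇒ φ = -11.513°; ω_rod = −rω cosθ/√(L²−r²sin²θ) = -24.136 rad/s.
V_P = V_A + ω_rod × AP, with AP = 0.0625 m along the rod.
Components: V_Px = −rω sinθ − a·ω_rod·sinφ = -2.6241 m/s;  V_Py = rω cosθ + a·ω_rod·cosφ = +0.49192 m/s.
|V_P| = √(V_Px² + V_Py²) = 2.6698 m/s.

2.67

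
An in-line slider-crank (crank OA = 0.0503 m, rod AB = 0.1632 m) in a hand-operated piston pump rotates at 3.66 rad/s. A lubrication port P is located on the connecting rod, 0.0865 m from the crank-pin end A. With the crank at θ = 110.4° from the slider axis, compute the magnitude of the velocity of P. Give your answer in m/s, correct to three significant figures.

0.165

ω = 3.66 rad/s.  Crank-pin speed |V_A| = rω = 0.1841 m/s, perpendicular to OA.
Rod angle: sinφ = −(r/L) sinθ ⇒ φ = -16.791°; ω_rod = −rω cosθ/√(L²−r²sin²θ) = +0.41072 rad/s.
V_P = V_A + ω_rod × AP, with AP = 0.0865 m along the rod.
Components: V_Px = −rω sinθ − a·ω_rod·sinφ = -0.16229 m/s;  V_Py = rω cosθ + a·ω_rod·cosφ = -0.030159 m/s.
|V_P| = √(V_Px² + V_Py²) = 0.16507 m/s.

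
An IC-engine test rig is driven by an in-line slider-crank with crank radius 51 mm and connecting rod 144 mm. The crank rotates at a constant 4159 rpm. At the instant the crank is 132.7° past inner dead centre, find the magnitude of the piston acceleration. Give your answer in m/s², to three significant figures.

6730

ω = 2π·4159/60 = 435.5 rad/s
x(θ) = r cosθ + √(L² − r² sin²θ); with ω constant, a = ω²·d²x/dθ².
d²x/dθ² = −r cosθ − r²(cos2θ)/√u − r⁴ sin²2θ/(4u^{3/2}),  u = L² − r² sin²θ = 0.0193312 m².
Substituting r = 0.051 m, L = 0.144 m, θ = 132.7°: d²x/dθ² = +0.035461 m.
a = ω²·d²x/dθ² = (435.5)²·(+0.035461) = +6726.5 m/s²;  |a| = 6726.5 m/s².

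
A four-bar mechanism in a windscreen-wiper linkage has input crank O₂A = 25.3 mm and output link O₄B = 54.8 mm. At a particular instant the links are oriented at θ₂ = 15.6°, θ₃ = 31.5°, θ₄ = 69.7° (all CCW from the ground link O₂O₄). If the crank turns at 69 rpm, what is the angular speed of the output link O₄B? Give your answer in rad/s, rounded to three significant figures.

ω₂ = 7.226 rad/s (from 69 rpm).
Differentiating the loop-closure r₂e^{iθ₂}+r₃e^{iθ₃}=r₁+r₄e^{iθ₄} gives r₂ω₂e^{iθ₂}+r₃ω₃e^{iθ₃}=r₄ω₄e^{iθ₄}.
Eliminating the other unknown: ω₄ = r₂ω₂ sin(θ₂−θ₃) / [r₄ sin(θ₄−θ₃)].
Numerator sine = -0.27396; denominator sine = +0.61841.
Result = 0.0253·7.226·(-0.27396) / (0.0548·(+0.61841)) = -1.4778 rad/s; magnitude 1.4778 rad/s.

1.48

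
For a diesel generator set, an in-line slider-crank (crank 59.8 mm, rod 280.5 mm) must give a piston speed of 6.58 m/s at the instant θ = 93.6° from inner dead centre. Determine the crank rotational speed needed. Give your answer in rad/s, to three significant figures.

For an in-line slider-crank, |v_piston| = rω|sinθ|·[1 + r cosθ/√(L² − r² sin²θ)].
With r = 0.0598 m, L = 0.2805 m, θ = 93.6°: the bracketed kinematic factor |dx/dθ| = 0.058864 m.
ω = v/|dx/dθ| = 6.58/0.058864 = 111.78 rad/s.

112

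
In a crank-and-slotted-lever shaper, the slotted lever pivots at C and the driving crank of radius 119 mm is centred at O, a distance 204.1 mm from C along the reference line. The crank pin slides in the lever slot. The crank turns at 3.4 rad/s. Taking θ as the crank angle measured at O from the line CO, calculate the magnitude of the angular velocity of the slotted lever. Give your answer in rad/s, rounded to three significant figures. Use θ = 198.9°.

3.04

ω = 3.4 rad/s
Crank pin A relative to C: A = (d + r cosθ, r sinθ); lever angle φ = atan2(r sinθ, d + r cosθ).
Differentiating tanφ: φ̇ = rω(d cosθ + r)/(d² + r² + 2dr cosθ).
d² + r² + 2dr cosθ = |CA|² = 0.00986096 m²;  d cosθ + r = -0.074096 m.
|ω_lever| = |0.119·3.4·-0.074096| / 0.00986096 = 3.0402 rad/s.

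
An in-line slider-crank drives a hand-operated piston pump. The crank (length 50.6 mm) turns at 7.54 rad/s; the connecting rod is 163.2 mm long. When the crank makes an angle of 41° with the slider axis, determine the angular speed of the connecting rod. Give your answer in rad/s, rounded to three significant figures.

ω = 7.54 rad/s
The rod makes angle φ with the slider axis where L sinφ = r sinθ; differentiating, L cosφ·φ̇ = r ω cosθ.
L cosφ = √(L² − r² sin²θ) = 0.15979 m.
|ω_rod| = r ω |cosθ| / √(L² − r² sin²θ) = 0.0506·7.54·0.75471/0.15979 = 1.802 rad/s.

1.80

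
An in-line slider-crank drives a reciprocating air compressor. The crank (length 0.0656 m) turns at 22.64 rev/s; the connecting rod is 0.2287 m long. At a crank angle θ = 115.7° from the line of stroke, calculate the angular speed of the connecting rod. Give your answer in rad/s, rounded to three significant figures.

ω = 142.3 rad/s (converted from 22.64 rev/s).
The rod makes angle φ with the slider axis where L sinφ = r sinθ; differentiating, L cosφ·φ̇ = r ω cosθ.
L cosφ = √(L² − r² sin²θ) = 0.22093 m.
|ω_rod| = r ω |cosθ| / √(L² − r² sin²θ) = 0.0656·142.3·0.43366/0.22093 = 18.317 rad/s.

18.3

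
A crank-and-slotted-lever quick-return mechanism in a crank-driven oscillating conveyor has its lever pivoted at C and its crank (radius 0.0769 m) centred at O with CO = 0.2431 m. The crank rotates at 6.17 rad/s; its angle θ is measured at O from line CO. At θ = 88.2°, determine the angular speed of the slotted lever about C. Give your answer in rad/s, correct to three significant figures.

ω = 6.17 rad/s
Crank pin A relative to C: A = (d + r cosθ, r sinθ); lever angle φ = atan2(r sinθ, d + r cosθ).
Differentiating tanφ: φ̇ = rω(d cosθ + r)/(d² + r² + 2dr cosθ).
d² + r² + 2dr cosθ = |CA|² = 0.0661856 m²;  d cosθ + r = +0.084536 m.
|ω_lever| = |0.0769·6.17·+0.084536| / 0.0661856 = 0.60602 rad/s.

0.606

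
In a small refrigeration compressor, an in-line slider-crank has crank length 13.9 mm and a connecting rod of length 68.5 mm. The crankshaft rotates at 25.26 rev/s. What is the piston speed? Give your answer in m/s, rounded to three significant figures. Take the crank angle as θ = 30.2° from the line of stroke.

1.31

ω = 2π·25.3 = 158.7 rad/s
For an in-line slider-crank, x = r cosθ + √(L² − r² sin²θ), so v = −rω sinθ·[1 + r cosθ/√(L² − r² sin²θ)].
With r = 0.0139 m, L = 0.0685 m, θ = 30.2°: √(L² − r² sin²θ) = 0.068142 m.
v = −0.0139·158.7·0.50302·[1 + 0.0139·0.86427/0.068142] = -1.3054 m/s.
|v| = 1.3054 m/s.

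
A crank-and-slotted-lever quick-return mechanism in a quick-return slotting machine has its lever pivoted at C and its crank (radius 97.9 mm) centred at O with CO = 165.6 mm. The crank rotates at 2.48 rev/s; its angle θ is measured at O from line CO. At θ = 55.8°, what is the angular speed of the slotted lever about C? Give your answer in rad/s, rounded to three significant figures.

5.27

ω = 15.58 rad/s (from 2.48 rev/s).
Crank pin A relative to C: A = (d + r cosθ, r sinθ); lever angle φ = atan2(r sinθ, d + r cosθ).
Differentiating tanφ: φ̇ = rω(d cosθ + r)/(d² + r² + 2dr cosθ).
d² + r² + 2dr cosθ = |CA|² = 0.055233 m²;  d cosθ + r = +0.19098 m.
|ω_lever| = |0.0979·15.58·+0.19098| / 0.055233 = 5.2748 rad/s.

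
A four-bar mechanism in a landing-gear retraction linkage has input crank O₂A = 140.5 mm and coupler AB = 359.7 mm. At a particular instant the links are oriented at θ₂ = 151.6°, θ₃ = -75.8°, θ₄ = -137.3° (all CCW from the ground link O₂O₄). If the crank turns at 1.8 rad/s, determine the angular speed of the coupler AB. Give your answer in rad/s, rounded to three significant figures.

ω₂ = 1.8 rad/s
Differentiating the loop-closure r₂e^{iθ₂}+r₃e^{iθ₃}=r₁+r₄e^{iθ₄} gives r₂ω₂e^{iθ₂}+r₃ω₃e^{iθ₃}=r₄ω₄e^{iθ₄}.
Eliminating the other unknown: ω₃ = r₂ω₂ sin(θ₄−θ₂) / [r₃ sin(θ₃−θ₄)].
Numerator sine = +0.94609; denominator sine = +0.87882.
Result = 0.1405·1.8·(+0.94609) / (0.3597·(+0.87882)) = +0.7569 rad/s; magnitude 0.7569 rad/s.

0.757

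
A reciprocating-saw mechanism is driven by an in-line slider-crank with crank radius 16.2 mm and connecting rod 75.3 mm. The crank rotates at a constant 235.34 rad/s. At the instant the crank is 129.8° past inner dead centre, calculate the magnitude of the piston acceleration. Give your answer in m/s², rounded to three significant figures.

ω = 235.3 rad/s
x(θ) = r cosθ + √(L² − r² sin²θ); with ω constant, a = ω²·d²x/dθ².
d²x/dθ² = −r cosθ − r²(cos2θ)/√u − r⁴ sin²2θ/(4u^{3/2}),  u = L² − r² sin²θ = 0.00551518 m².
Substituting r = 0.0162 m, L = 0.0753 m, θ = 129.8°: d²x/dθ² = +0.010967 m.
a = ω²·d²x/dθ² = (235.3)²·(+0.010967) = +607.41 m/s²;  |a| = 607.41 m/s².

607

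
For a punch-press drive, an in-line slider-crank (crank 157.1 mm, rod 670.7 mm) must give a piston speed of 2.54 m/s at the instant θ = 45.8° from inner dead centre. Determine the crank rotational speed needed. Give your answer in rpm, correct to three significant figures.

185

For an in-line slider-crank, |v_piston| = rω|sinθ|·[1 + r cosθ/√(L² − r² sin²θ)].
With r = 0.1571 m, L = 0.6707 m, θ = 45.8°: the bracketed kinematic factor |dx/dθ| = 0.13128 m.
ω = v/|dx/dθ| = 2.54/0.13128 = 19.347 rad/s.
N = 60ω/(2π) = 184.75 rpm.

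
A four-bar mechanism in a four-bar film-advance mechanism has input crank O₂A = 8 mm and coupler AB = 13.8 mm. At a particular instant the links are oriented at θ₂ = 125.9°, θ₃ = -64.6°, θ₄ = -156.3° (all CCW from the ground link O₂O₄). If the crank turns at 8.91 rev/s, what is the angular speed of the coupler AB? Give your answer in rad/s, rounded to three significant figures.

ω₂ = 55.98 rad/s (from 8.91 rev/s).
Differentiating the loop-closure r₂e^{iθ₂}+r₃e^{iθ₃}=r₁+r₄e^{iθ₄} gives r₂ω₂e^{iθ₂}+r₃ω₃e^{iθ₃}=r₄ω₄e^{iθ₄}.
Eliminating the other unknown: ω₃ = r₂ω₂ sin(θ₄−θ₂) / [r₃ sin(θ₃−θ₄)].
Numerator sine = +0.97742; denominator sine = +0.99956.
Result = 0.008·55.98·(+0.97742) / (0.0138·(+0.99956)) = +31.735 rad/s; magnitude 31.735 rad/s.

31.7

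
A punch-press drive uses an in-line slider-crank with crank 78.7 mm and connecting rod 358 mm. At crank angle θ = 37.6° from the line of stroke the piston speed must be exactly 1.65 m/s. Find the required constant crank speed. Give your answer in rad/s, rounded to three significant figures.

For an in-line slider-crank, |v_piston| = rω|sinθ|·[1 + r cosθ/√(L² − r² sin²θ)].
With r = 0.0787 m, L = 0.358 m, θ = 37.6°: the bracketed kinematic factor |dx/dθ| = 0.056458 m.
ω = v/|dx/dθ| = 1.65/0.056458 = 29.225 rad/s.

29.2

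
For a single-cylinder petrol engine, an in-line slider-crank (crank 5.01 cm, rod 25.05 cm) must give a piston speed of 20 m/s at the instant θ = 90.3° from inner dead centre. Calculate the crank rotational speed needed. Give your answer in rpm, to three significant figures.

3820

For an in-line slider-crank, |v_piston| = rω|sinθ|·[1 + r cosθ/√(L² − r² sin²θ)].
With r = 0.0501 m, L = 0.2505 m, θ = 90.3°: the bracketed kinematic factor |dx/dθ| = 0.050046 m.
ω = v/|dx/dθ| = 20/0.050046 = 399.63 rad/s.
N = 60ω/(2π) = 3816.2 rpm.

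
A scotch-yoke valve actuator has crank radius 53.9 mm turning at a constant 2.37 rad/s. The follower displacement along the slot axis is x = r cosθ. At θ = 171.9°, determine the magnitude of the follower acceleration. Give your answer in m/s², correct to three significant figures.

0.300

ω = 2.37 rad/s
x = r cosθ ⇒ ẍ = −rω² cosθ (ω constant).
|a| = rω²|cosθ| = 0.0539·(2.37)²·|cos 171.9°| = 0.29973 m/s².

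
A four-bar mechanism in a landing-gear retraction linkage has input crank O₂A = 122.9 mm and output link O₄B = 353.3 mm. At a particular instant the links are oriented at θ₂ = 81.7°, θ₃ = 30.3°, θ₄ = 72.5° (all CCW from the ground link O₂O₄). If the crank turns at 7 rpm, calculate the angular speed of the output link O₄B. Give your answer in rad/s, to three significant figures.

0.297

ω₂ = 0.733 rad/s (from 7 rpm).
Differentiating the loop-closure r₂e^{iθ₂}+r₃e^{iθ₃}=r₁+r₄e^{iθ₄} gives r₂ω₂e^{iθ₂}+r₃ω₃e^{iθ₃}=r₄ω₄e^{iθ₄}.
Eliminating the other unknown: ω₄ = r₂ω₂ sin(θ₂−θ₃) / [r₄ sin(θ₄−θ₃)].
Numerator sine = +0.78152; denominator sine = +0.67172.
Result = 0.1229·0.733·(+0.78152) / (0.3533·(+0.67172)) = +0.29668 rad/s; magnitude 0.29668 rad/s.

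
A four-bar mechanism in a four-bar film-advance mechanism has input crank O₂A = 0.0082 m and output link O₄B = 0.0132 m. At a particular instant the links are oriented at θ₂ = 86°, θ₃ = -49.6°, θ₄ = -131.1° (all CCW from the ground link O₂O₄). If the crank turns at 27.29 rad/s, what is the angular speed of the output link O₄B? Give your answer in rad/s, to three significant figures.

12.0

ω₂ = 27.29 rad/s
Differentiating the loop-closure r₂e^{iθ₂}+r₃e^{iθ₃}=r₁+r₄e^{iθ₄} gives r₂ω₂e^{iθ₂}+r₃ω₃e^{iθ₃}=r₄ω₄e^{iθ₄}.
Eliminating the other unknown: ω₄ = r₂ω₂ sin(θ₂−θ₃) / [r₄ sin(θ₄−θ₃)].
Numerator sine = +0.69966; denominator sine = -0.98902.
Result = 0.0082·27.29·(+0.69966) / (0.0132·(-0.98902)) = -11.993 rad/s; magnitude 11.993 rad/s.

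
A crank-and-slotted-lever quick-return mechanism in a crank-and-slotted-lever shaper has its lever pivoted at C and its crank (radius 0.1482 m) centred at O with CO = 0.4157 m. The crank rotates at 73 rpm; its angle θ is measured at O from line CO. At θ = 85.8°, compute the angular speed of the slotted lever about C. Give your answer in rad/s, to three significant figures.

ω = 7.645 rad/s (from 73 rpm).
Crank pin A relative to C: A = (d + r cosθ, r sinθ); lever angle φ = atan2(r sinθ, d + r cosθ).
Differentiating tanφ: φ̇ = rω(d cosθ + r)/(d² + r² + 2dr cosθ).
d² + r² + 2dr cosθ = |CA|² = 0.203794 m²;  d cosθ + r = +0.17865 m.
|ω_lever| = |0.1482·7.645·+0.17865| / 0.203794 = 0.99312 rad/s.

0.993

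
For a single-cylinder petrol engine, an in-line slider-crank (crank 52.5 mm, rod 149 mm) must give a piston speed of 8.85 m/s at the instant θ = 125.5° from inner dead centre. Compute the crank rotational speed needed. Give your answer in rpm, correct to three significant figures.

2510

For an in-line slider-crank, |v_piston| = rω|sinθ|·[1 + r cosθ/√(L² − r² sin²θ)].
With r = 0.0525 m, L = 0.149 m, θ = 125.5°: the bracketed kinematic factor |dx/dθ| = 0.033612 m.
ω = v/|dx/dθ| = 8.85/0.033612 = 263.3 rad/s.
N = 60ω/(2π) = 2514.3 rpm.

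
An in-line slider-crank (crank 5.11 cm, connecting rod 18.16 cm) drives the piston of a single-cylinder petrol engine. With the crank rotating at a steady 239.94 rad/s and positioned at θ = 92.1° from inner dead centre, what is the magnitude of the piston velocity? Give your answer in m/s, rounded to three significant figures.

ω = 239.9 rad/s
For an in-line slider-crank, x = r cosθ + √(L² − r² sin²θ), so v = −rω sinθ·[1 + r cosθ/√(L² − r² sin²θ)].
With r = 0.0511 m, L = 0.1816 m, θ = 92.1°: √(L² − r² sin²θ) = 0.17427 m.
v = −0.0511·239.9·0.99933·[1 + 0.0511·-0.03664/0.17427] = -12.121 m/s.
|v| = 12.121 m/s.

12.1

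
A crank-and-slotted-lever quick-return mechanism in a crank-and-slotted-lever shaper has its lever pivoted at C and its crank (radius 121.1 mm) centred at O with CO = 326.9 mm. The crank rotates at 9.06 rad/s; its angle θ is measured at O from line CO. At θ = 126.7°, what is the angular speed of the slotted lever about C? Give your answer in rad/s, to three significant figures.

1.10

ω = 9.06 rad/s
Crank pin A relative to C: A = (d + r cosθ, r sinθ); lever angle φ = atan2(r sinθ, d + r cosθ).
Differentiating tanφ: φ̇ = rω(d cosθ + r)/(d² + r² + 2dr cosθ).
d² + r² + 2dr cosθ = |CA|² = 0.0742117 m²;  d cosθ + r = -0.074264 m.
|ω_lever| = |0.1211·9.06·-0.074264| / 0.0742117 = 1.0979 rad/s.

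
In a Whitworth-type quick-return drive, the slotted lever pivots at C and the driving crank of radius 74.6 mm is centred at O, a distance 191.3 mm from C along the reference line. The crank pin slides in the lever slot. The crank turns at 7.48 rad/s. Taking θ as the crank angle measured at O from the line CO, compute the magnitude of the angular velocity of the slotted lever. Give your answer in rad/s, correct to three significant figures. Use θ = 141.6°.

ω = 7.48 rad/s
Crank pin A relative to C: A = (d + r cosθ, r sinθ); lever angle φ = atan2(r sinθ, d + r cosθ).
Differentiating tanφ: φ̇ = rω(d cosθ + r)/(d² + r² + 2dr cosθ).
d² + r² + 2dr cosθ = |CA|² = 0.0197927 m²;  d cosθ + r = -0.075321 m.
|ω_lever| = |0.0746·7.48·-0.075321| / 0.0197927 = 2.1235 rad/s.

2.12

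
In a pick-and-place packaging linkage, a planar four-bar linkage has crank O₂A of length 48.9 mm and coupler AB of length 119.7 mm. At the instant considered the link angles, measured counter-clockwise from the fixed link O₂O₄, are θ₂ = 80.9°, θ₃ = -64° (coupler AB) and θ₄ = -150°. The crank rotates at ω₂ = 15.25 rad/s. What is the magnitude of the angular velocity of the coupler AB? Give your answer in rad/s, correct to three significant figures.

4.85

ω₂ = 15.25 rad/s
Differentiating the loop-closure r₂e^{iθ₂}+r₃e^{iθ₃}=r₁+r₄e^{iθ₄} gives r₂ω₂e^{iθ₂}+r₃ω₃e^{iθ₃}=r₄ω₄e^{iθ₄}.
Eliminating the other unknown: ω₃ = r₂ω₂ sin(θ₄−θ₂) / [r₃ sin(θ₃−θ₄)].
Numerator sine = +0.77605; denominator sine = +0.99756.
Result = 0.0489·15.25·(+0.77605) / (0.1197·(+0.99756)) = +4.8465 rad/s; magnitude 4.8465 rad/s.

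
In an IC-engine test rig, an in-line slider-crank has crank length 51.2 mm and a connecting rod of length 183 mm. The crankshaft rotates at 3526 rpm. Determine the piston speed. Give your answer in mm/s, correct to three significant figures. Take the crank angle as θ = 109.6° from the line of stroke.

ω = 2π·3526/60 = 369.2 rad/s
For an in-line slider-crank, x = r cosθ + √(L² − r² sin²θ), so v = −rω sinθ·[1 + r cosθ/√(L² − r² sin²θ)].
With r = 0.0512 m, L = 0.183 m, θ = 109.6°: √(L² − r² sin²θ) = 0.17653 m.
v = −0.0512·369.2·0.94206·[1 + 0.0512·-0.33545/0.17653] = -16.077 m/s.
|v| = 16.077 m/s = 16077 mm/s.

16100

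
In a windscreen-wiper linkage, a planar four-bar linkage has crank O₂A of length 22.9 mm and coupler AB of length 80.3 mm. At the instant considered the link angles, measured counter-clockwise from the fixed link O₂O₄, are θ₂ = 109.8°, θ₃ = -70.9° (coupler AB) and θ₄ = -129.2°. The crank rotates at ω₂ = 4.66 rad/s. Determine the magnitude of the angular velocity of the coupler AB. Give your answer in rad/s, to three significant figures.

1.34

ω₂ = 4.66 rad/s
Differentiating the loop-closure r₂e^{iθ₂}+r₃e^{iθ₃}=r₁+r₄e^{iθ₄} gives r₂ω₂e^{iθ₂}+r₃ω₃e^{iθ₃}=r₄ω₄e^{iθ₄}.
Eliminating the other unknown: ω₃ = r₂ω₂ sin(θ₄−θ₂) / [r₃ sin(θ₃−θ₄)].
Numerator sine = +0.85717; denominator sine = +0.85081.
Result = 0.0229·4.66·(+0.85717) / (0.0803·(+0.85081)) = +1.3389 rad/s; magnitude 1.3389 rad/s.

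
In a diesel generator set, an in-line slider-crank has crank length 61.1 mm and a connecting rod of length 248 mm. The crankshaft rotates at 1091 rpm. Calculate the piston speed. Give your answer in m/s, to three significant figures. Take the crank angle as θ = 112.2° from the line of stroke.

5.85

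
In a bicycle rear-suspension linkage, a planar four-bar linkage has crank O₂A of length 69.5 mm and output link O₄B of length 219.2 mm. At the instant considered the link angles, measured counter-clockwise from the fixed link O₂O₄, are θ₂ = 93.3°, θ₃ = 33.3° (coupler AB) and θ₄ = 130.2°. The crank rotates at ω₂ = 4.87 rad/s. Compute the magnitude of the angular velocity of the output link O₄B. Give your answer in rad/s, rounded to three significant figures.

1.35

ω₂ = 4.87 rad/s
Differentiating the loop-closure r₂e^{iθ₂}+r₃e^{iθ₃}=r₁+r₄e^{iθ₄} gives r₂ω₂e^{iθ₂}+r₃ω₃e^{iθ₃}=r₄ω₄e^{iθ₄}.
Eliminating the other unknown: ω₄ = r₂ω₂ sin(θ₂−θ₃) / [r₄ sin(θ₄−θ₃)].
Numerator sine = +0.86603; denominator sine = +0.99276.
Result = 0.0695·4.87·(+0.86603) / (0.2192·(+0.99276)) = +1.347 rad/s; magnitude 1.347 rad/s.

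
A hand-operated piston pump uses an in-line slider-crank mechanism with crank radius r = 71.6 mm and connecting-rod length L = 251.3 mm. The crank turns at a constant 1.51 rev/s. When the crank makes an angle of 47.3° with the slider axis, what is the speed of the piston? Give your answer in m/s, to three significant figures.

0.598

ω = 2π·1.51 = 9.488 rad/s
For an in-line slider-crank, x = r cosθ + √(L² − r² sin²θ), so v = −rω sinθ·[1 + r cosθ/√(L² − r² sin²θ)].
With r = 0.0716 m, L = 0.2513 m, θ = 47.3°: √(L² − r² sin²θ) = 0.24573 m.
v = −0.0716·9.488·0.73491·[1 + 0.0716·0.67816/0.24573] = -0.59789 m/s.
|v| = 0.59789 m/s.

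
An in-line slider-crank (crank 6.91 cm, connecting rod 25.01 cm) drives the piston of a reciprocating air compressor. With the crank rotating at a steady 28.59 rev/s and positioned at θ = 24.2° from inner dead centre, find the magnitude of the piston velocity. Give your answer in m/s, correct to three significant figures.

6.38

ω = 2π·28.6 = 179.6 rad/s
For an in-line slider-crank, x = r cosθ + √(L² − r² sin²θ), so v = −rω sinθ·[1 + r cosθ/√(L² − r² sin²θ)].
With r = 0.0691 m, L = 0.2501 m, θ = 24.2°: √(L² − r² sin²θ) = 0.24849 m.
v = −0.0691·179.6·0.40992·[1 + 0.0691·0.91212/0.24849] = -6.3789 m/s.
|v| = 6.3789 m/s.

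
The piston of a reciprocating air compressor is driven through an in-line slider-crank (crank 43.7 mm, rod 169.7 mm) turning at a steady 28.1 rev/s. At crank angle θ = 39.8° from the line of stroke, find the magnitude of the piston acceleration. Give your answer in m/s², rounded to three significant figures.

1120

ω = 2π·28.1 = 176.6 rad/s
x(θ) = r cosθ + √(L² − r² sin²θ); with ω constant, a = ω²·d²x/dθ².
d²x/dθ² = −r cosθ − r²(cos2θ)/√u − r⁴ sin²2θ/(4u^{3/2}),  u = L² − r² sin²θ = 0.0280156 m².
Substituting r = 0.0437 m, L = 0.1697 m, θ = 39.8°: d²x/dθ² = -0.035822 m.
a = ω²·d²x/dθ² = (176.6)²·(-0.035822) = -1116.7 m/s²;  |a| = 1116.7 m/s².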